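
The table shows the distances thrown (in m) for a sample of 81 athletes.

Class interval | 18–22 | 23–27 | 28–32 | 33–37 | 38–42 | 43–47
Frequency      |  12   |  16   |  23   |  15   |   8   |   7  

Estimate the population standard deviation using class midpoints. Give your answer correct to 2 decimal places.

Midpoints: 20, 25, 30, 35, 40, 45
n = 81, Σfm = 2490, mean = 30.7407
Σfm² = 80850
Σf(m − x̄)² = Σfm² − (Σfm)²/n = 80850 − 2490²/81 = 4305.5556
Population variance = 4305.5556 / 81 = 53.1550
Standard deviation = √53.1550 = 7.2907

7.29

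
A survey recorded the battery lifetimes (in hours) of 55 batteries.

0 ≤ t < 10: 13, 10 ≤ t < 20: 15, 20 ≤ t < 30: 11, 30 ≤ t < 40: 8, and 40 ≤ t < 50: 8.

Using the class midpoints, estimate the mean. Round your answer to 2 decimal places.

Midpoints: 5, 15, 25, 35, 45
Σfm = 13×5 + 15×15 + 11×25 + 8×35 + 8×45 = 1205
n = Σf = 55
Mean = 1205 / 55 = 21.9091

21.91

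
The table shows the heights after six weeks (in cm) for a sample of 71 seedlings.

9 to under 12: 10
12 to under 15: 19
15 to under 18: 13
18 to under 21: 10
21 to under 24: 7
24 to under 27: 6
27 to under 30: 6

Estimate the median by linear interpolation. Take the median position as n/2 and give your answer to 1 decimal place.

16.5

Cumulative frequencies: 10, 29, 42, 52, 59, 65, 71
n = 71; position = n/2 = 35.5.
This falls in the class 15 to under 18: L = 15, F = 29, f = 13, h = 3.
Median ≈ 15 + ((35.5 − 29) / 13) × 3 = 16.5000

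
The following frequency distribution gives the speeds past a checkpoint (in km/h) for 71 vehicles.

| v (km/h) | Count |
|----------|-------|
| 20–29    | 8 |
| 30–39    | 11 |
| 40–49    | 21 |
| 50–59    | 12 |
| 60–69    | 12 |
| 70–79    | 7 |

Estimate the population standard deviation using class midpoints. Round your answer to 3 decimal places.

14.695

Midpoints: 24.5, 34.5, 44.5, 54.5, 64.5, 74.5
n = 71, Σfm = 3459.5, mean = 48.7254
Σfm² = 183897.75
Σf(m − x̄)² = Σfm² − (Σfm)²/n = 183897.75 − 3459.5²/71 = 15332.3944
Population variance = 15332.3944 / 71 = 215.9492
Standard deviation = √215.9492 = 14.6952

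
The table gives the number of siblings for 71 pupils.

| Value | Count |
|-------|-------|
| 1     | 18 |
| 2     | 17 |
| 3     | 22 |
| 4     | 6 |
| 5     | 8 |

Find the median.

3

Cumulative frequencies: 18, 35, 57, 63, 71
n = 71, so the median is the value in position (n+1)/2 = 36.
Position 36 falls at value 3.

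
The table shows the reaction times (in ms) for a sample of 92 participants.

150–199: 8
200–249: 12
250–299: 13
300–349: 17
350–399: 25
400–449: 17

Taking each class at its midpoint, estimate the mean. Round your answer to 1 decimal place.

Midpoints: 174.5, 224.5, 274.5, 324.5, 374.5, 424.5
Σfm = 8×174.5 + 12×224.5 + 13×274.5 + 17×324.5 + 25×374.5 + 17×424.5 = 29754
n = Σf = 92
Mean = 29754 / 92 = 323.4130

323.4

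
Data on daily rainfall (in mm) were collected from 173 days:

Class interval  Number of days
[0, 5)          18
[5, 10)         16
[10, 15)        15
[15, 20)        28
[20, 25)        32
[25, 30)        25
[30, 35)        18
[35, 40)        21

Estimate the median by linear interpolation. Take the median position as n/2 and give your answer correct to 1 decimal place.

Cumulative frequencies: 18, 34, 49, 77, 109, 134, 152, 173
n = 173; position = n/2 = 86.5.
This falls in the class [20, 25): L = 20, F = 77, f = 32, h = 5.
Median ≈ 20 + ((86.5 − 77) / 32) × 5 = 21.4844

21.5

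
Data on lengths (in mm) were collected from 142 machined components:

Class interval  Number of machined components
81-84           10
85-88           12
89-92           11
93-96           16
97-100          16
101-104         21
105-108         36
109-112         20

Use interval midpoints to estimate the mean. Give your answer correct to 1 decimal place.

Midpoints: 82.5, 86.5, 90.5, 94.5, 98.5, 102.5, 106.5, 110.5
Σfm = 10×82.5 + 12×86.5 + 11×90.5 + 16×94.5 + 16×98.5 + 21×102.5 + 36×106.5 + 20×110.5 = 14143
n = Σf = 142
Mean = 14143 / 142 = 99.5986

99.6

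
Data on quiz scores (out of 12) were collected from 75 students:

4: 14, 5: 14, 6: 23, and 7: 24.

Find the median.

6

Cumulative frequencies: 14, 28, 51, 75
n = 75, so the median is the value in position (n+1)/2 = 38.
Position 38 falls at value 6.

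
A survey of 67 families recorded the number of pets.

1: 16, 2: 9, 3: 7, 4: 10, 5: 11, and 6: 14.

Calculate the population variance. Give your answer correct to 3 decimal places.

3.534

Values: 1, 2, 3, 4, 5, 6
n = 67, Σfx = 234, mean = 3.4925
Σfx² = 1054
Σf(x − x̄)² = Σfx² − (Σfx)²/n = 1054 − 234²/67 = 236.7463
Population variance = 236.7463 / 67 = 3.5335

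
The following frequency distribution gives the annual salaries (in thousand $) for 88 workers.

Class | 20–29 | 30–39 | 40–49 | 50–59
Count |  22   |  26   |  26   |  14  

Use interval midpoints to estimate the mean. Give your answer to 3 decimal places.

Midpoints: 24.5, 34.5, 44.5, 54.5
Σfm = 22×24.5 + 26×34.5 + 26×44.5 + 14×54.5 = 3356
n = Σf = 88
Mean = 3356 / 88 = 38.1364

38.136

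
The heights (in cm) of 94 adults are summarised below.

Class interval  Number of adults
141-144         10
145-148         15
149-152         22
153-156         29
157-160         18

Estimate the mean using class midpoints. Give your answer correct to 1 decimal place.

Midpoints: 142.5, 146.5, 150.5, 154.5, 158.5
Σfm = 10×142.5 + 15×146.5 + 22×150.5 + 29×154.5 + 18×158.5 = 14267
n = Σf = 94
Mean = 14267 / 94 = 151.7766

151.8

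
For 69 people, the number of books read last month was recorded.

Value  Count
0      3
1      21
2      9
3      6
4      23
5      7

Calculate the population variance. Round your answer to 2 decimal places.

Values: 0, 1, 2, 3, 4, 5
n = 69, Σfx = 184, mean = 2.6667
Σfx² = 654
Σf(x − x̄)² = Σfx² − (Σfx)²/n = 654 − 184²/69 = 163.3333
Population variance = 163.3333 / 69 = 2.3671

2.37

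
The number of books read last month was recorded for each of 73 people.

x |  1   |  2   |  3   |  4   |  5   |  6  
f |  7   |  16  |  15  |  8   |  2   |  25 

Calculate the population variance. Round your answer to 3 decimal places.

3.294

Values: 1, 2, 3, 4, 5, 6
n = 73, Σfx = 276, mean = 3.7808
Σfx² = 1284
Σf(x − x̄)² = Σfx² − (Σfx)²/n = 1284 − 276²/73 = 240.4932
Population variance = 240.4932 / 73 = 3.2944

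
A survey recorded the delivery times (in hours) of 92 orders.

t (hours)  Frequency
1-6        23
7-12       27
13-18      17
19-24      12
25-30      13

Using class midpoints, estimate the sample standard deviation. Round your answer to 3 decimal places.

8.193

Midpoints: 3.5, 9.5, 15.5, 21.5, 27.5
n = 92, Σfm = 1216, mean = 13.2174
Σfm² = 22181
Σf(m − x̄)² = Σfm² − (Σfm)²/n = 22181 − 1216²/92 = 6108.6522
Sample variance = 6108.6522 / 91 = 67.1280
Standard deviation = √67.1280 = 8.1932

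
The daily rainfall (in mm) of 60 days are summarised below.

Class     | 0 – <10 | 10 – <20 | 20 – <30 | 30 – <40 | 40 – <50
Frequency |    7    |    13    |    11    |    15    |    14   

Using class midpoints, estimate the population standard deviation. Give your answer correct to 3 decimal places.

13.400

Midpoints: 5, 15, 25, 35, 45
n = 60, Σfm = 1660, mean = 27.6667
Σfm² = 56700
Σf(m − x̄)² = Σfm² − (Σfm)²/n = 56700 − 1660²/60 = 10773.3333
Population variance = 10773.3333 / 60 = 179.5556
Standard deviation = √179.5556 = 13.3998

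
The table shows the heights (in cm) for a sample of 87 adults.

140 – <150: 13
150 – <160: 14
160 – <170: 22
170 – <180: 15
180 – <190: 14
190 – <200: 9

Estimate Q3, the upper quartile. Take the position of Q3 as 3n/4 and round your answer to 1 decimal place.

Cumulative frequencies: 13, 27, 49, 64, 78, 87
n = 87; position = 3n/4 = 65.25.
This falls in the class 180 – <190: L = 180, F = 64, f = 14, h = 10.
Upper quartile ≈ 180 + ((65.25 − 64) / 14) × 10 = 180.8929

180.9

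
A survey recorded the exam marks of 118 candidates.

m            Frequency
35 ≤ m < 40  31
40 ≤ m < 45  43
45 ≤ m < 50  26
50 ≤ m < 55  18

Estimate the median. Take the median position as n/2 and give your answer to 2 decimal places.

43.26

Cumulative frequencies: 31, 74, 100, 118
n = 118; position = n/2 = 59.
This falls in the class 40 ≤ m < 45: L = 40, F = 31, f = 43, h = 5.
Median ≈ 40 + ((59 − 31) / 43) × 5 = 43.2558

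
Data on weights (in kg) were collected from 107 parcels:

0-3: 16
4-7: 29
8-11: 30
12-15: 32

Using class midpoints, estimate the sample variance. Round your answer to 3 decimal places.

17.682

Midpoints: 1.5, 5.5, 9.5, 13.5
n = 107, Σfm = 900.5, mean = 8.4159
Σfm² = 9452.75
Σf(m − x̄)² = Σfm² − (Σfm)²/n = 9452.75 − 900.5²/107 = 1874.2430
Sample variance = 1874.2430 / 106 = 17.6815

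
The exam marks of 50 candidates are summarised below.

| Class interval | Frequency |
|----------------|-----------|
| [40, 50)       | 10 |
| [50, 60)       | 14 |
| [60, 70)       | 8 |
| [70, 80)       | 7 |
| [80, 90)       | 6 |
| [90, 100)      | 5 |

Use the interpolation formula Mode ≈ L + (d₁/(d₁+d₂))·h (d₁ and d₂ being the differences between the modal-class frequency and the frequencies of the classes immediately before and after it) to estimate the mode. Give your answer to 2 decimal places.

54.00

Modal class: [50, 60) (highest frequency 14).
d₁ = 14 − 10 = 4, d₂ = 14 − 8 = 6
Mode ≈ 50 + (4/(4+6)) × 10 = 50 + 4.0000 = 54.0000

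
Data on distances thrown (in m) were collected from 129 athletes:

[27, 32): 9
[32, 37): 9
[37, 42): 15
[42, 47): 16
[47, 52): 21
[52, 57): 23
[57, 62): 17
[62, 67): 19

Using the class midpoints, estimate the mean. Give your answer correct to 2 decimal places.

Midpoints: 29.5, 34.5, 39.5, 44.5, 49.5, 54.5, 59.5, 64.5
Σfm = 9×29.5 + 9×34.5 + 15×39.5 + 16×44.5 + 21×49.5 + 23×54.5 + 17×59.5 + 19×64.5 = 6410.5
n = Σf = 129
Mean = 6410.5 / 129 = 49.6938

49.69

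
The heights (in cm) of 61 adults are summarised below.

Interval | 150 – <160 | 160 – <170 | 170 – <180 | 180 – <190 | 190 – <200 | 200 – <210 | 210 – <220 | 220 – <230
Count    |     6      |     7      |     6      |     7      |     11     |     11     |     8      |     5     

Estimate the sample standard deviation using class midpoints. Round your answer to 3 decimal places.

21.216

Midpoints: 155, 165, 175, 185, 195, 205, 215, 225
n = 61, Σfm = 11675, mean = 191.3934
Σfm² = 2261525
Σf(m − x̄)² = Σfm² − (Σfm)²/n = 2261525 − 11675²/61 = 27006.5574
Sample variance = 27006.5574 / 60 = 450.1093
Standard deviation = √450.1093 = 21.2158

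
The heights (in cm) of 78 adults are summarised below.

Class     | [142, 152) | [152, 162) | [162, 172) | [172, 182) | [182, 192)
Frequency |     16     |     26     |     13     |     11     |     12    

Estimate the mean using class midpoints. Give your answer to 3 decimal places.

Midpoints: 147, 157, 167, 177, 187
Σfm = 16×147 + 26×157 + 13×167 + 11×177 + 12×187 = 12796
n = Σf = 78
Mean = 12796 / 78 = 164.0513

164.051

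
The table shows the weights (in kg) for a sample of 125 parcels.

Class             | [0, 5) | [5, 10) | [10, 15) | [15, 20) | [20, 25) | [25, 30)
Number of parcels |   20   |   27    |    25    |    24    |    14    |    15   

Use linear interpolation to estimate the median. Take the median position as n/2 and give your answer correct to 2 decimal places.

13.10

Cumulative frequencies: 20, 47, 72, 96, 110, 125
n = 125; position = n/2 = 62.5.
This falls in the class [10, 15): L = 10, F = 47, f = 25, h = 5.
Median ≈ 10 + ((62.5 − 47) / 25) × 5 = 13.1000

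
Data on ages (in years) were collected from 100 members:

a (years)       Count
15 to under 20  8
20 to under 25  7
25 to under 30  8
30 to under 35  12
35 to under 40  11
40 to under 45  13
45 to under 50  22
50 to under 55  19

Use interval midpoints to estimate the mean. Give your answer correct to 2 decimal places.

39.15

Midpoints: 17.5, 22.5, 27.5, 32.5, 37.5, 42.5, 47.5, 52.5
Σfm = 8×17.5 + 7×22.5 + 8×27.5 + 12×32.5 + 11×37.5 + 13×42.5 + 22×47.5 + 19×52.5 = 3915
n = Σf = 100
Mean = 3915 / 100 = 39.1500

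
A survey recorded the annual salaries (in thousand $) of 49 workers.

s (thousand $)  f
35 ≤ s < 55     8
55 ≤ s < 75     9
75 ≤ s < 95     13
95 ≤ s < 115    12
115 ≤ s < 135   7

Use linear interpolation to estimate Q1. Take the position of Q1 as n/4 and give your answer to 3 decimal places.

64.444

Cumulative frequencies: 8, 17, 30, 42, 49
n = 49; position = n/4 = 12.25.
This falls in the class 55 ≤ s < 75: L = 55, F = 8, f = 9, h = 20.
Lower quartile ≈ 55 + ((12.25 − 8) / 9) × 20 = 64.4444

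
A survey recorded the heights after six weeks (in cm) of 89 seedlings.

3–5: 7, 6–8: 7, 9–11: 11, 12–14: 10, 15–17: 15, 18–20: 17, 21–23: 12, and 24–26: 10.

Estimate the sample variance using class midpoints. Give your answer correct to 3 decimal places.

Midpoints: 4, 7, 10, 13, 16, 19, 22, 25
n = 89, Σfm = 1394, mean = 15.6629
Σfm² = 25280
Σf(m − x̄)² = Σfm² − (Σfm)²/n = 25280 − 1394²/89 = 3445.8876
Sample variance = 3445.8876 / 88 = 39.1578

39.158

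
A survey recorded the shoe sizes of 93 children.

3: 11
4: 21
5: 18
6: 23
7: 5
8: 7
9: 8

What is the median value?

Cumulative frequencies: 11, 32, 50, 73, 78, 85, 93
n = 93, so the median is the value in position (n+1)/2 = 47.
Position 47 falls at value 5.

5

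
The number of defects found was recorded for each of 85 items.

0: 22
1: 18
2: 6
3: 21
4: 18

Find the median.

Cumulative frequencies: 22, 40, 46, 67, 85
n = 85, so the median is the value in position (n+1)/2 = 43.
Position 43 falls at value 2.

2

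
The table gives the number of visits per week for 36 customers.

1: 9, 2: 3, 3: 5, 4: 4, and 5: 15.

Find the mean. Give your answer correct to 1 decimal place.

3.4

Values: 1, 2, 3, 4, 5
Σfx = 9×1 + 3×2 + 5×3 + 4×4 + 15×5 = 121
n = Σf = 36
Mean = 121 / 36 = 3.3611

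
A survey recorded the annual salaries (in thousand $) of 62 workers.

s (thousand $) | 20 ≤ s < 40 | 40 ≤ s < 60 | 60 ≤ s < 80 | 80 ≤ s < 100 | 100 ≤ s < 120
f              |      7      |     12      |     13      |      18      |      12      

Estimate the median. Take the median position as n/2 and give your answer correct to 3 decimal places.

Cumulative frequencies: 7, 19, 32, 50, 62
n = 62; position = n/2 = 31.
This falls in the class 60 ≤ s < 80: L = 60, F = 19, f = 13, h = 20.
Median ≈ 60 + ((31 − 19) / 13) × 20 = 78.4615

78.462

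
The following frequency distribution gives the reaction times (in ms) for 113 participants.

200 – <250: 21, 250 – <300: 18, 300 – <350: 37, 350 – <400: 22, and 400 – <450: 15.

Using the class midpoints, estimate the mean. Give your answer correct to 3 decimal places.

321.460

Midpoints: 225, 275, 325, 375, 425
Σfm = 21×225 + 18×275 + 37×325 + 22×375 + 15×425 = 36325
n = Σf = 113
Mean = 36325 / 113 = 321.4602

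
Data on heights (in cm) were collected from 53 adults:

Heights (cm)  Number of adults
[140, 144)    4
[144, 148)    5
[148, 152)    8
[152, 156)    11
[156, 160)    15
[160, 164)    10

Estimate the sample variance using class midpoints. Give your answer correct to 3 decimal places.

Midpoints: 142, 146, 150, 154, 158, 162
n = 53, Σfm = 8182, mean = 154.3774
Σfm² = 1265012
Σf(m − x̄)² = Σfm² − (Σfm)²/n = 1265012 − 8182²/53 = 1896.4528
Sample variance = 1896.4528 / 52 = 36.4702

36.470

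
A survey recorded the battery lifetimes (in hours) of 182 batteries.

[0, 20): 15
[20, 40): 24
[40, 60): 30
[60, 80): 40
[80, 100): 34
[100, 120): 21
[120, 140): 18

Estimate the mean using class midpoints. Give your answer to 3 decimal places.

Midpoints: 10, 30, 50, 70, 90, 110, 130
Σfm = 15×10 + 24×30 + 30×50 + 40×70 + 34×90 + 21×110 + 18×130 = 12880
n = Σf = 182
Mean = 12880 / 182 = 70.7692

70.769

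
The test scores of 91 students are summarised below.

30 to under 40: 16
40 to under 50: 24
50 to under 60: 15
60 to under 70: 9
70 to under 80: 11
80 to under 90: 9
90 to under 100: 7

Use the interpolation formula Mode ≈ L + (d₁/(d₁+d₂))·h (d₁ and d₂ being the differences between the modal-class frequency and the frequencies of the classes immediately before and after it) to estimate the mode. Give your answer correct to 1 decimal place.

44.7

Modal class: 40 to under 50 (highest frequency 24).
d₁ = 24 − 16 = 8, d₂ = 24 − 15 = 9
Mode ≈ 40 + (8/(8+9)) × 10 = 40 + 4.7059 = 44.7059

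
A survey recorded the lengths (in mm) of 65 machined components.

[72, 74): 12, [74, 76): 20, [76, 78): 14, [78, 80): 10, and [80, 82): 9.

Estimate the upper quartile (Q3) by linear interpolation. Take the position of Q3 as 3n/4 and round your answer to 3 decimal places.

Cumulative frequencies: 12, 32, 46, 56, 65
n = 65; position = 3n/4 = 48.75.
This falls in the class [78, 80): L = 78, F = 46, f = 10, h = 2.
Upper quartile ≈ 78 + ((48.75 − 46) / 10) × 2 = 78.5500

78.550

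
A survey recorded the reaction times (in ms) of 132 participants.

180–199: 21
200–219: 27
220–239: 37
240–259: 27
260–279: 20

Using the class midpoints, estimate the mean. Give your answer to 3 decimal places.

Midpoints: 189.5, 209.5, 229.5, 249.5, 269.5
Σfm = 21×189.5 + 27×209.5 + 37×229.5 + 27×249.5 + 20×269.5 = 30254
n = Σf = 132
Mean = 30254 / 132 = 229.1970

229.197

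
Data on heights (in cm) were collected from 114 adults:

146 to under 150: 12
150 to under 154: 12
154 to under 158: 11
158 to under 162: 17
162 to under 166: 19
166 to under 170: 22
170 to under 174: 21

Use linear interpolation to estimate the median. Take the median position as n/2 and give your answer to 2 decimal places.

Cumulative frequencies: 12, 24, 35, 52, 71, 93, 114
n = 114; position = n/2 = 57.
This falls in the class 162 to under 166: L = 162, F = 52, f = 19, h = 4.
Median ≈ 162 + ((57 − 52) / 19) × 4 = 163.0526

163.05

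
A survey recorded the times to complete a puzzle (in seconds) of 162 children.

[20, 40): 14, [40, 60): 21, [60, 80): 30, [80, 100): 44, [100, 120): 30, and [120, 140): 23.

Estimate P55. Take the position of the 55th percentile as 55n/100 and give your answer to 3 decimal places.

90.955

Cumulative frequencies: 14, 35, 65, 109, 139, 162
n = 162; position = 55n/100 = 89.1.
This falls in the class [80, 100): L = 80, F = 65, f = 44, h = 20.
55th percentile ≈ 80 + ((89.1 − 65) / 44) × 20 = 90.9545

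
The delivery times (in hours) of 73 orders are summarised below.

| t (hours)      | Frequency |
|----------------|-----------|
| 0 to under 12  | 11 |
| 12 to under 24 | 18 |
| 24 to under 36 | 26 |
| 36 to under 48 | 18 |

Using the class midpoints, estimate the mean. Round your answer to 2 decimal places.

Midpoints: 6, 18, 30, 42
Σfm = 11×6 + 18×18 + 26×30 + 18×42 = 1926
n = Σf = 73
Mean = 1926 / 73 = 26.3836

26.38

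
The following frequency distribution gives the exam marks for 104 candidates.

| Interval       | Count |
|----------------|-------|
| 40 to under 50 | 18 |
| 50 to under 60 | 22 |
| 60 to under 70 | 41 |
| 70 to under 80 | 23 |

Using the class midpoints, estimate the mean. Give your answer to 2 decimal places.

Midpoints: 45, 55, 65, 75
Σfm = 18×45 + 22×55 + 41×65 + 23×75 = 6410
n = Σf = 104
Mean = 6410 / 104 = 61.6346

61.63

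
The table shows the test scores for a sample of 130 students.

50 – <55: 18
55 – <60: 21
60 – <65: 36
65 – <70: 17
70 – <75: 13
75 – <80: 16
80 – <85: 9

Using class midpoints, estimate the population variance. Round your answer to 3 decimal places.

Midpoints: 52.5, 57.5, 62.5, 67.5, 72.5, 77.5, 82.5
n = 130, Σfm = 8475, mean = 65.1923
Σfm² = 562812.5
Σf(m − x̄)² = Σfm² − (Σfm)²/n = 562812.5 − 8475²/130 = 10307.6923
Population variance = 10307.6923 / 130 = 79.2899

79.290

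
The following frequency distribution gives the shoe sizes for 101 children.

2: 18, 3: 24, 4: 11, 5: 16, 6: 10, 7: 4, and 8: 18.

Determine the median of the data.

Cumulative frequencies: 18, 42, 53, 69, 79, 83, 101
n = 101, so the median is the value in position (n+1)/2 = 51.
Position 51 falls at value 4.

4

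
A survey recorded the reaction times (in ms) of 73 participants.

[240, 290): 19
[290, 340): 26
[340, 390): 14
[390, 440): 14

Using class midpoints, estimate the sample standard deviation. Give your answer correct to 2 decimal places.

Midpoints: 265, 315, 365, 415
n = 73, Σfm = 24145, mean = 330.7534
Σfm² = 8190425
Σf(m − x̄)² = Σfm² − (Σfm)²/n = 8190425 − 24145²/73 = 204383.5616
Sample variance = 204383.5616 / 72 = 2838.6606
Standard deviation = √2838.6606 = 53.2791

53.28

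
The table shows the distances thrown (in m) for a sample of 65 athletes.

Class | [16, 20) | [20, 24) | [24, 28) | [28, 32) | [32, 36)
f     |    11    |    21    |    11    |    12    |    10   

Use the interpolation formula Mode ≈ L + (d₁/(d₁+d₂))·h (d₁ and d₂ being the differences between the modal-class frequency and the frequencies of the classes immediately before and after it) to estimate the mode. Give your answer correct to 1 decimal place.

Modal class: [20, 24) (highest frequency 21).
d₁ = 21 − 11 = 10, d₂ = 21 − 11 = 10
Mode ≈ 20 + (10/(10+10)) × 4 = 20 + 2.0000 = 22.0000

22.0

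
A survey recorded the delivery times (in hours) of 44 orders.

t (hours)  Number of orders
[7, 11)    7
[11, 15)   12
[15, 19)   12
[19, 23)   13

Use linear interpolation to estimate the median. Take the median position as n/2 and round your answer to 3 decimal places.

16.000

Cumulative frequencies: 7, 19, 31, 44
n = 44; position = n/2 = 22.
This falls in the class [15, 19): L = 15, F = 19, f = 12, h = 4.
Median ≈ 15 + ((22 − 19) / 12) × 4 = 16.0000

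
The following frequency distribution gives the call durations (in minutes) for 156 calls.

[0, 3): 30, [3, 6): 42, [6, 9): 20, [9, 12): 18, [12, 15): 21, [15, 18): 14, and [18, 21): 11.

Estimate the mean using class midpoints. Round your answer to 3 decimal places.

Midpoints: 1.5, 4.5, 7.5, 10.5, 13.5, 16.5, 19.5
Σfm = 30×1.5 + 42×4.5 + 20×7.5 + 18×10.5 + 21×13.5 + 14×16.5 + 11×19.5 = 1302
n = Σf = 156
Mean = 1302 / 156 = 8.3462

8.346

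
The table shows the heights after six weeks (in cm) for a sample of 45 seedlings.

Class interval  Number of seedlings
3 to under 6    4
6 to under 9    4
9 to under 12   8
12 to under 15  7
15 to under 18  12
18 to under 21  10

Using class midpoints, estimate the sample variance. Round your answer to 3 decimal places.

22.836

Midpoints: 4.5, 7.5, 10.5, 13.5, 16.5, 19.5
n = 45, Σfm = 619.5, mean = 13.7667
Σfm² = 9533.25
Σf(m − x̄)² = Σfm² − (Σfm)²/n = 9533.25 − 619.5²/45 = 1004.8000
Sample variance = 1004.8000 / 44 = 22.8364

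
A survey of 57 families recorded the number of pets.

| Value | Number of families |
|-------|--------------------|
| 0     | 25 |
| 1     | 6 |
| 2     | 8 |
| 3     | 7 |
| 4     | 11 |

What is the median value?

1

Cumulative frequencies: 25, 31, 39, 46, 57
n = 57, so the median is the value in position (n+1)/2 = 29.
Position 29 falls at value 1.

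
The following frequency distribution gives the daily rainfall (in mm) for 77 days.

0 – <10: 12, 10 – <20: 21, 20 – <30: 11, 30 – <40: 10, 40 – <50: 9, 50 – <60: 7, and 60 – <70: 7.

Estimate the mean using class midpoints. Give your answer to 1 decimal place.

Midpoints: 5, 15, 25, 35, 45, 55, 65
Σfm = 12×5 + 21×15 + 11×25 + 10×35 + 9×45 + 7×55 + 7×65 = 2245
n = Σf = 77
Mean = 2245 / 77 = 29.1558

29.2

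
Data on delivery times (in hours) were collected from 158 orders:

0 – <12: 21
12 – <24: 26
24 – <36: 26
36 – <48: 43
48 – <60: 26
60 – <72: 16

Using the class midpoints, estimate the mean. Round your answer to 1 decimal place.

35.7

Midpoints: 6, 18, 30, 42, 54, 66
Σfm = 21×6 + 26×18 + 26×30 + 43×42 + 26×54 + 16×66 = 5640
n = Σf = 158
Mean = 5640 / 158 = 35.6962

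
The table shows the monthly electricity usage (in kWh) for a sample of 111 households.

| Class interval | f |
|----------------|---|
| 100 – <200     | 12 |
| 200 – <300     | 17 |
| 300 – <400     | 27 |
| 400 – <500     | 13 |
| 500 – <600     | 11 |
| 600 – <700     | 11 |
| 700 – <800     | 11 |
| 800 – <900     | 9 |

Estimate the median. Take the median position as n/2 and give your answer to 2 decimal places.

Cumulative frequencies: 12, 29, 56, 69, 80, 91, 102, 111
n = 111; position = n/2 = 55.5.
This falls in the class 300 – <400: L = 300, F = 29, f = 27, h = 100.
Median ≈ 300 + ((55.5 − 29) / 27) × 100 = 398.1481

398.15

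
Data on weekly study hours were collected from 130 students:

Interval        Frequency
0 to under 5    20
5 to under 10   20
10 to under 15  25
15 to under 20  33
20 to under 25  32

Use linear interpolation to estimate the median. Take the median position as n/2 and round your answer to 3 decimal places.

Cumulative frequencies: 20, 40, 65, 98, 130
n = 130; position = n/2 = 65.
This falls in the class 10 to under 15: L = 10, F = 40, f = 25, h = 5.
Median ≈ 10 + ((65 − 40) / 25) × 5 = 15.0000

15.000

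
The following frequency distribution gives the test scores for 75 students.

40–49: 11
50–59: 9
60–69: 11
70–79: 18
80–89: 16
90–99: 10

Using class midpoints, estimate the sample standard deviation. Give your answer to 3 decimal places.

Midpoints: 44.5, 54.5, 64.5, 74.5, 84.5, 94.5
n = 75, Σfm = 5327.5, mean = 71.0333
Σfm² = 397728.75
Σf(m − x̄)² = Σfm² − (Σfm)²/n = 397728.75 − 5327.5²/75 = 19298.6667
Sample variance = 19298.6667 / 74 = 260.7928
Standard deviation = √260.7928 = 16.1491

16.149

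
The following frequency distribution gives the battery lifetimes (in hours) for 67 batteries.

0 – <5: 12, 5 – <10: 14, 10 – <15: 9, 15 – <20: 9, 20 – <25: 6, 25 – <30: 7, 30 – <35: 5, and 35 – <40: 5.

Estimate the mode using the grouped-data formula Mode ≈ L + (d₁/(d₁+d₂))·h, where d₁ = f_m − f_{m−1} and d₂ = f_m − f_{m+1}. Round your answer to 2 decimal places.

6.43

Modal class: 5 – <10 (highest frequency 14).
d₁ = 14 − 12 = 2, d₂ = 14 − 9 = 5
Mode ≈ 5 + (2/(2+5)) × 5 = 5 + 1.4286 = 6.4286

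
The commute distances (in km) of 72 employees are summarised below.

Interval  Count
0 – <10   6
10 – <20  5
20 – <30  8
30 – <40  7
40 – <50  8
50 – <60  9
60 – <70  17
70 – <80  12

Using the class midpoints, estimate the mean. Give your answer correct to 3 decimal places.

Midpoints: 5, 15, 25, 35, 45, 55, 65, 75
Σfm = 6×5 + 5×15 + 8×25 + 7×35 + 8×45 + 9×55 + 17×65 + 12×75 = 3410
n = Σf = 72
Mean = 3410 / 72 = 47.3611

47.361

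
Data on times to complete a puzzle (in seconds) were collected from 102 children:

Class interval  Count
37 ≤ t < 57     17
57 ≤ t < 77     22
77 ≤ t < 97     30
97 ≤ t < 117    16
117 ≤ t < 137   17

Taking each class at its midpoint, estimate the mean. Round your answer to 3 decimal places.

85.824

Midpoints: 47, 67, 87, 107, 127
Σfm = 17×47 + 22×67 + 30×87 + 16×107 + 17×127 = 8754
n = Σf = 102
Mean = 8754 / 102 = 85.8235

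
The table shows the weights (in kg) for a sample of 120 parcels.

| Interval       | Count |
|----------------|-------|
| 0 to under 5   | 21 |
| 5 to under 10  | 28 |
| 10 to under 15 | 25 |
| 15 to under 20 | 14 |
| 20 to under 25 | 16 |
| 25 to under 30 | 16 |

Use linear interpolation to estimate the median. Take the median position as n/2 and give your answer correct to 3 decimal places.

12.200

Cumulative frequencies: 21, 49, 74, 88, 104, 120
n = 120; position = n/2 = 60.
This falls in the class 10 to under 15: L = 10, F = 49, f = 25, h = 5.
Median ≈ 10 + ((60 − 49) / 25) × 5 = 12.2000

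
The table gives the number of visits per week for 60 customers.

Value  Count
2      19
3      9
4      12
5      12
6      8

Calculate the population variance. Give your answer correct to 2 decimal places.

2.05

Values: 2, 3, 4, 5, 6
n = 60, Σfx = 221, mean = 3.6833
Σfx² = 937
Σf(x − x̄)² = Σfx² − (Σfx)²/n = 937 − 221²/60 = 122.9833
Population variance = 122.9833 / 60 = 2.0497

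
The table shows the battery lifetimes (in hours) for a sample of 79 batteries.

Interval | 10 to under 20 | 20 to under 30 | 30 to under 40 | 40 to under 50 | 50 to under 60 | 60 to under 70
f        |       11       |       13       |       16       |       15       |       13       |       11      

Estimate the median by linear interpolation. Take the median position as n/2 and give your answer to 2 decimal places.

Cumulative frequencies: 11, 24, 40, 55, 68, 79
n = 79; position = n/2 = 39.5.
This falls in the class 30 to under 40: L = 30, F = 24, f = 16, h = 10.
Median ≈ 30 + ((39.5 − 24) / 16) × 10 = 39.6875

39.69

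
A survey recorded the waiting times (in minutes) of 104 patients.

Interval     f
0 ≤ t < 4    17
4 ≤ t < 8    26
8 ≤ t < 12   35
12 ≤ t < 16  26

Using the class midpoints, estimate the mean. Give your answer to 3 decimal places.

Midpoints: 2, 6, 10, 14
Σfm = 17×2 + 26×6 + 35×10 + 26×14 = 904
n = Σf = 104
Mean = 904 / 104 = 8.6923

8.692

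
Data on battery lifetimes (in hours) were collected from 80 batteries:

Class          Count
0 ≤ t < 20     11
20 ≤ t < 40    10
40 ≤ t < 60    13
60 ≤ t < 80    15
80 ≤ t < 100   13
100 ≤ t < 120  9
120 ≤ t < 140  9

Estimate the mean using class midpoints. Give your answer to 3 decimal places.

Midpoints: 10, 30, 50, 70, 90, 110, 130
Σfm = 11×10 + 10×30 + 13×50 + 15×70 + 13×90 + 9×110 + 9×130 = 5440
n = Σf = 80
Mean = 5440 / 80 = 68.0000

68.000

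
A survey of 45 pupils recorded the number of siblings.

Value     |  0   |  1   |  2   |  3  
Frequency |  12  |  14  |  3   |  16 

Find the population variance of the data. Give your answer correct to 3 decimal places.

Values: 0, 1, 2, 3
n = 45, Σfx = 68, mean = 1.5111
Σfx² = 170
Σf(x − x̄)² = Σfx² − (Σfx)²/n = 170 − 68²/45 = 67.2444
Population variance = 67.2444 / 45 = 1.4943

1.494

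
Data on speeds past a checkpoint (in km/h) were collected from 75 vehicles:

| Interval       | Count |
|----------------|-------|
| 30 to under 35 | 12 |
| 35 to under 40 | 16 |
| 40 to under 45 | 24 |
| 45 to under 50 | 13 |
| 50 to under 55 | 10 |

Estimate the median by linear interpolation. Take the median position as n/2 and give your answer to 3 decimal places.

Cumulative frequencies: 12, 28, 52, 65, 75
n = 75; position = n/2 = 37.5.
This falls in the class 40 to under 45: L = 40, F = 28, f = 24, h = 5.
Median ≈ 40 + ((37.5 − 28) / 24) × 5 = 41.9792

41.979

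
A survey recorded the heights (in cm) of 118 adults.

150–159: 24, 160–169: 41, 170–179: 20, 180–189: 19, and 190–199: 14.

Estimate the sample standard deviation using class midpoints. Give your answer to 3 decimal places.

Midpoints: 154.5, 164.5, 174.5, 184.5, 194.5
n = 118, Σfm = 20171, mean = 170.9407
Σfm² = 3467749.5
Σf(m − x̄)² = Σfm² − (Σfm)²/n = 3467749.5 − 20171²/118 = 19705.0847
Sample variance = 19705.0847 / 117 = 168.4195
Standard deviation = √168.4195 = 12.9777

12.978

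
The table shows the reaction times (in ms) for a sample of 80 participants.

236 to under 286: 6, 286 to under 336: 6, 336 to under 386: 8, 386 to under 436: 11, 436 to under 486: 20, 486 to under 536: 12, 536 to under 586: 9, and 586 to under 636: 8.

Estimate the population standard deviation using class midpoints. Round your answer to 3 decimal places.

98.455

Midpoints: 261, 311, 361, 411, 461, 511, 561, 611
n = 80, Σfm = 36130, mean = 451.6250
Σfm² = 17092680
Σf(m − x̄)² = Σfm² − (Σfm)²/n = 17092680 − 36130²/80 = 775468.7500
Population variance = 775468.7500 / 80 = 9693.3594
Standard deviation = √9693.3594 = 98.4549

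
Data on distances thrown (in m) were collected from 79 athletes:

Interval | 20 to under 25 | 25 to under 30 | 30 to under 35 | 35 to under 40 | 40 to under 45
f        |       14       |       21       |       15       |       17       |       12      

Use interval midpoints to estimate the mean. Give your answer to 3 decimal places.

31.994

Midpoints: 22.5, 27.5, 32.5, 37.5, 42.5
Σfm = 14×22.5 + 21×27.5 + 15×32.5 + 17×37.5 + 12×42.5 = 2527.5
n = Σf = 79
Mean = 2527.5 / 79 = 31.9937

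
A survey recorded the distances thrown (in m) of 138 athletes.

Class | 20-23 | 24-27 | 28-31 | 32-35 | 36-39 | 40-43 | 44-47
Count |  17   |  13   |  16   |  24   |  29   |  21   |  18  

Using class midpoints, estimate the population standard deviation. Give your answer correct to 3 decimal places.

Midpoints: 21.5, 25.5, 29.5, 33.5, 37.5, 41.5, 45.5
n = 138, Σfm = 4751, mean = 34.4275
Σfm² = 171382.5
Σf(m − x̄)² = Σfm² − (Σfm)²/n = 171382.5 − 4751²/138 = 7817.2754
Population variance = 7817.2754 / 138 = 56.6469
Standard deviation = √56.6469 = 7.5264

7.526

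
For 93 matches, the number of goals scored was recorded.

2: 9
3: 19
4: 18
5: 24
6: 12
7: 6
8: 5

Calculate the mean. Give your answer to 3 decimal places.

Values: 2, 3, 4, 5, 6, 7, 8
Σfx = 9×2 + 19×3 + 18×4 + 24×5 + 12×6 + 6×7 + 5×8 = 421
n = Σf = 93
Mean = 421 / 93 = 4.5269

4.527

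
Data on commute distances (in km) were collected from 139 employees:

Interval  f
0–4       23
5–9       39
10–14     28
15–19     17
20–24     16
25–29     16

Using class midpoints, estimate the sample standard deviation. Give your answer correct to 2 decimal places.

8.02

Midpoints: 2, 7, 12, 17, 22, 27
n = 139, Σfm = 1728, mean = 12.4317
Σfm² = 30356
Σf(m − x̄)² = Σfm² − (Σfm)²/n = 30356 − 1728²/139 = 8874.1007
Sample variance = 8874.1007 / 138 = 64.3051
Standard deviation = √64.3051 = 8.0190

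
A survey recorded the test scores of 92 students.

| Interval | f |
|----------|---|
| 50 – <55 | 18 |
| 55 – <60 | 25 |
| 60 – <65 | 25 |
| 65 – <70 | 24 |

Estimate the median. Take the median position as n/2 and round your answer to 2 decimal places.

60.60

Cumulative frequencies: 18, 43, 68, 92
n = 92; position = n/2 = 46.
This falls in the class 60 – <65: L = 60, F = 43, f = 25, h = 5.
Median ≈ 60 + ((46 − 43) / 25) × 5 = 60.6000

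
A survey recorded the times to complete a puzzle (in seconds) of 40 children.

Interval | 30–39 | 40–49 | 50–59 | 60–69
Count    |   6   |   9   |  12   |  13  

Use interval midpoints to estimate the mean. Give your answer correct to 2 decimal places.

Midpoints: 34.5, 44.5, 54.5, 64.5
Σfm = 6×34.5 + 9×44.5 + 12×54.5 + 13×64.5 = 2100
n = Σf = 40
Mean = 2100 / 40 = 52.5000

52.50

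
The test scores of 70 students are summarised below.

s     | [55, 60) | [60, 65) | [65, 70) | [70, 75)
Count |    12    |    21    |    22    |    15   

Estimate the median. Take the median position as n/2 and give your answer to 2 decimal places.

65.45

Cumulative frequencies: 12, 33, 55, 70
n = 70; position = n/2 = 35.
This falls in the class [65, 70): L = 65, F = 33, f = 22, h = 5.
Median ≈ 65 + ((35 − 33) / 22) × 5 = 65.4545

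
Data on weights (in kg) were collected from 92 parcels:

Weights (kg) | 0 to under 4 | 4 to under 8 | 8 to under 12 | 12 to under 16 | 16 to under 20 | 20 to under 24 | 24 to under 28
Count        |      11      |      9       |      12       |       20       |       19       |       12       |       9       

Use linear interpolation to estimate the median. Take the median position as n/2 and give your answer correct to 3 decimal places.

Cumulative frequencies: 11, 20, 32, 52, 71, 83, 92
n = 92; position = n/2 = 46.
This falls in the class 12 to under 16: L = 12, F = 32, f = 20, h = 4.
Median ≈ 12 + ((46 − 32) / 20) × 4 = 14.8000

14.800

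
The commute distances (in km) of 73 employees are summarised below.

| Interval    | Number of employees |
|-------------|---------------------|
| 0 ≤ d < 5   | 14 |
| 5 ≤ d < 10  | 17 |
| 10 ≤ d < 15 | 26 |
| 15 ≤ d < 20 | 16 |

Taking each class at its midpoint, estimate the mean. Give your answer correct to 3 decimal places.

10.514

Midpoints: 2.5, 7.5, 12.5, 17.5
Σfm = 14×2.5 + 17×7.5 + 26×12.5 + 16×17.5 = 767.5
n = Σf = 73
Mean = 767.5 / 73 = 10.5137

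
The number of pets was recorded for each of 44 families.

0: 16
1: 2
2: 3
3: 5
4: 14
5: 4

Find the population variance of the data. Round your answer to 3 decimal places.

Values: 0, 1, 2, 3, 4, 5
n = 44, Σfx = 99, mean = 2.2500
Σfx² = 383
Σf(x − x̄)² = Σfx² − (Σfx)²/n = 383 − 99²/44 = 160.2500
Population variance = 160.2500 / 44 = 3.6420

3.642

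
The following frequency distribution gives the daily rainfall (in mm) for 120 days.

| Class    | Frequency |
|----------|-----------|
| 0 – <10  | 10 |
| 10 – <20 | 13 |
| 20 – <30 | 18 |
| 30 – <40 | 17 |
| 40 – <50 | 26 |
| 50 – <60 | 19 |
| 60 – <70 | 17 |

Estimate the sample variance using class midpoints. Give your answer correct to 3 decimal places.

Midpoints: 5, 15, 25, 35, 45, 55, 65
n = 120, Σfm = 4610, mean = 38.4167
Σfm² = 217200
Σf(m − x̄)² = Σfm² − (Σfm)²/n = 217200 − 4610²/120 = 40099.1667
Sample variance = 40099.1667 / 119 = 336.9678

336.968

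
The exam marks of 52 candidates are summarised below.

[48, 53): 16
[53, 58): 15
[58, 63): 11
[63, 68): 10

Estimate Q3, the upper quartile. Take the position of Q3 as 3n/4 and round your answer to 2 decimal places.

Cumulative frequencies: 16, 31, 42, 52
n = 52; position = 3n/4 = 39.
This falls in the class [58, 63): L = 58, F = 31, f = 11, h = 5.
Upper quartile ≈ 58 + ((39 − 31) / 11) × 5 = 61.6364

61.64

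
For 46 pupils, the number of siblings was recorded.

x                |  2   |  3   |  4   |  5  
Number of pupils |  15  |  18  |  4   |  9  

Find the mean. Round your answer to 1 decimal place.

Values: 2, 3, 4, 5
Σfx = 15×2 + 18×3 + 4×4 + 9×5 = 145
n = Σf = 46
Mean = 145 / 46 = 3.1522

3.2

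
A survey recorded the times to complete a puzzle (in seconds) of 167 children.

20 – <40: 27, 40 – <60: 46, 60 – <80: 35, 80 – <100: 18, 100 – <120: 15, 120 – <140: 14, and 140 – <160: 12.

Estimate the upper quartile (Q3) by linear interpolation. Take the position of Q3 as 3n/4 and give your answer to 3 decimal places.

Cumulative frequencies: 27, 73, 108, 126, 141, 155, 167
n = 167; position = 3n/4 = 125.25.
This falls in the class 80 – <100: L = 80, F = 108, f = 18, h = 20.
Upper quartile ≈ 80 + ((125.25 − 108) / 18) × 20 = 99.1667

99.167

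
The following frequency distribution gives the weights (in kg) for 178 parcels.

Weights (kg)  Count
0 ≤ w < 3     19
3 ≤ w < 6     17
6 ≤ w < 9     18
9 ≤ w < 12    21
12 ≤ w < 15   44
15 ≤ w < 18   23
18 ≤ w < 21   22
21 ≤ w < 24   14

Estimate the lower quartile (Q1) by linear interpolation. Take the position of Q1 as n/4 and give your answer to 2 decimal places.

7.42

Cumulative frequencies: 19, 36, 54, 75, 119, 142, 164, 178
n = 178; position = n/4 = 44.5.
This falls in the class 6 ≤ w < 9: L = 6, F = 36, f = 18, h = 3.
Lower quartile ≈ 6 + ((44.5 − 36) / 18) × 3 = 7.4167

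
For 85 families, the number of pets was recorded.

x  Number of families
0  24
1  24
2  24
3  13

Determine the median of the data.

Cumulative frequencies: 24, 48, 72, 85
n = 85, so the median is the value in position (n+1)/2 = 43.
Position 43 falls at value 1.

1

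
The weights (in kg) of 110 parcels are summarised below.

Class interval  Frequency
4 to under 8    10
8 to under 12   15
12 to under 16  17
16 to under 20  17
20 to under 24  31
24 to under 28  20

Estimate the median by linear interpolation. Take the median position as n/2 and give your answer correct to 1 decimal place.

Cumulative frequencies: 10, 25, 42, 59, 90, 110
n = 110; position = n/2 = 55.
This falls in the class 16 to under 20: L = 16, F = 42, f = 17, h = 4.
Median ≈ 16 + ((55 − 42) / 17) × 4 = 19.0588

19.1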